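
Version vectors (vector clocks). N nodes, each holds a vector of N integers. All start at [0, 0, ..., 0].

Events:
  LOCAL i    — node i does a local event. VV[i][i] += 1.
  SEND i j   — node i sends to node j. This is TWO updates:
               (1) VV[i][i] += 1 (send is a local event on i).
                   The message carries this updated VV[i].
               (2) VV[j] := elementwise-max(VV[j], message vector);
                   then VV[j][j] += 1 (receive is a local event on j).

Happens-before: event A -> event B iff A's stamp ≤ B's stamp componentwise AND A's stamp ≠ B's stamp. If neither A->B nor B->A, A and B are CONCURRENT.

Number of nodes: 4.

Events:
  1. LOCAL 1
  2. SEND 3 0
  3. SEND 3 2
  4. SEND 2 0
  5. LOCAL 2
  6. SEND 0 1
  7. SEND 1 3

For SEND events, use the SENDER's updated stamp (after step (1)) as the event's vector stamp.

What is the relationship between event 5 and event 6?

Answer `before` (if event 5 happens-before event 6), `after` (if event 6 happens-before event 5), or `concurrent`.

Answer: concurrent

Derivation:
Initial: VV[0]=[0, 0, 0, 0]
Initial: VV[1]=[0, 0, 0, 0]
Initial: VV[2]=[0, 0, 0, 0]
Initial: VV[3]=[0, 0, 0, 0]
Event 1: LOCAL 1: VV[1][1]++ -> VV[1]=[0, 1, 0, 0]
Event 2: SEND 3->0: VV[3][3]++ -> VV[3]=[0, 0, 0, 1], msg_vec=[0, 0, 0, 1]; VV[0]=max(VV[0],msg_vec) then VV[0][0]++ -> VV[0]=[1, 0, 0, 1]
Event 3: SEND 3->2: VV[3][3]++ -> VV[3]=[0, 0, 0, 2], msg_vec=[0, 0, 0, 2]; VV[2]=max(VV[2],msg_vec) then VV[2][2]++ -> VV[2]=[0, 0, 1, 2]
Event 4: SEND 2->0: VV[2][2]++ -> VV[2]=[0, 0, 2, 2], msg_vec=[0, 0, 2, 2]; VV[0]=max(VV[0],msg_vec) then VV[0][0]++ -> VV[0]=[2, 0, 2, 2]
Event 5: LOCAL 2: VV[2][2]++ -> VV[2]=[0, 0, 3, 2]
Event 6: SEND 0->1: VV[0][0]++ -> VV[0]=[3, 0, 2, 2], msg_vec=[3, 0, 2, 2]; VV[1]=max(VV[1],msg_vec) then VV[1][1]++ -> VV[1]=[3, 2, 2, 2]
Event 7: SEND 1->3: VV[1][1]++ -> VV[1]=[3, 3, 2, 2], msg_vec=[3, 3, 2, 2]; VV[3]=max(VV[3],msg_vec) then VV[3][3]++ -> VV[3]=[3, 3, 2, 3]
Event 5 stamp: [0, 0, 3, 2]
Event 6 stamp: [3, 0, 2, 2]
[0, 0, 3, 2] <= [3, 0, 2, 2]? False
[3, 0, 2, 2] <= [0, 0, 3, 2]? False
Relation: concurrent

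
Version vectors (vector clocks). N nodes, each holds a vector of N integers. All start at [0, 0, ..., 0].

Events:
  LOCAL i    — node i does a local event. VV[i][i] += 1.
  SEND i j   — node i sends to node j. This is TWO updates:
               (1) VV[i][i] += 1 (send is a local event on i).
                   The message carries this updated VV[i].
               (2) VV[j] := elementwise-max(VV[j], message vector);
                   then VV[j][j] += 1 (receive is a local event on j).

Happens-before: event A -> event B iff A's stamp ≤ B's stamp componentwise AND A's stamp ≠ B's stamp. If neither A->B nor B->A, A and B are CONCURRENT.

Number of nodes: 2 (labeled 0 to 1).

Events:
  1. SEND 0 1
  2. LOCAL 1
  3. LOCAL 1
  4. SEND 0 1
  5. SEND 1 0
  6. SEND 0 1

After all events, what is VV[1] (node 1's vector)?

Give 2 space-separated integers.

Initial: VV[0]=[0, 0]
Initial: VV[1]=[0, 0]
Event 1: SEND 0->1: VV[0][0]++ -> VV[0]=[1, 0], msg_vec=[1, 0]; VV[1]=max(VV[1],msg_vec) then VV[1][1]++ -> VV[1]=[1, 1]
Event 2: LOCAL 1: VV[1][1]++ -> VV[1]=[1, 2]
Event 3: LOCAL 1: VV[1][1]++ -> VV[1]=[1, 3]
Event 4: SEND 0->1: VV[0][0]++ -> VV[0]=[2, 0], msg_vec=[2, 0]; VV[1]=max(VV[1],msg_vec) then VV[1][1]++ -> VV[1]=[2, 4]
Event 5: SEND 1->0: VV[1][1]++ -> VV[1]=[2, 5], msg_vec=[2, 5]; VV[0]=max(VV[0],msg_vec) then VV[0][0]++ -> VV[0]=[3, 5]
Event 6: SEND 0->1: VV[0][0]++ -> VV[0]=[4, 5], msg_vec=[4, 5]; VV[1]=max(VV[1],msg_vec) then VV[1][1]++ -> VV[1]=[4, 6]
Final vectors: VV[0]=[4, 5]; VV[1]=[4, 6]

Answer: 4 6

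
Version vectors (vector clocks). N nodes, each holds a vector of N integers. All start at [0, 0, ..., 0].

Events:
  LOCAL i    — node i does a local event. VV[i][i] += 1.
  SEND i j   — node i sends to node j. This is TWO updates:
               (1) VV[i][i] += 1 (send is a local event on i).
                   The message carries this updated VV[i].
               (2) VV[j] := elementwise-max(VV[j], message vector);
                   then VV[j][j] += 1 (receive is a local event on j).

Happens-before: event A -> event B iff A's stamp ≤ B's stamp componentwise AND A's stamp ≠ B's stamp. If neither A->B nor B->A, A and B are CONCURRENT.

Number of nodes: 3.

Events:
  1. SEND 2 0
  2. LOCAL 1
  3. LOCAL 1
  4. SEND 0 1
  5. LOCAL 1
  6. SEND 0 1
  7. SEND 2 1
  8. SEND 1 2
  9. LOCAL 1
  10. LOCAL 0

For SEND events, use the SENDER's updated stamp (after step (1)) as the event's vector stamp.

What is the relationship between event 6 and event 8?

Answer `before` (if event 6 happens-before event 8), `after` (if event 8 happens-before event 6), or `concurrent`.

Answer: before

Derivation:
Initial: VV[0]=[0, 0, 0]
Initial: VV[1]=[0, 0, 0]
Initial: VV[2]=[0, 0, 0]
Event 1: SEND 2->0: VV[2][2]++ -> VV[2]=[0, 0, 1], msg_vec=[0, 0, 1]; VV[0]=max(VV[0],msg_vec) then VV[0][0]++ -> VV[0]=[1, 0, 1]
Event 2: LOCAL 1: VV[1][1]++ -> VV[1]=[0, 1, 0]
Event 3: LOCAL 1: VV[1][1]++ -> VV[1]=[0, 2, 0]
Event 4: SEND 0->1: VV[0][0]++ -> VV[0]=[2, 0, 1], msg_vec=[2, 0, 1]; VV[1]=max(VV[1],msg_vec) then VV[1][1]++ -> VV[1]=[2, 3, 1]
Event 5: LOCAL 1: VV[1][1]++ -> VV[1]=[2, 4, 1]
Event 6: SEND 0->1: VV[0][0]++ -> VV[0]=[3, 0, 1], msg_vec=[3, 0, 1]; VV[1]=max(VV[1],msg_vec) then VV[1][1]++ -> VV[1]=[3, 5, 1]
Event 7: SEND 2->1: VV[2][2]++ -> VV[2]=[0, 0, 2], msg_vec=[0, 0, 2]; VV[1]=max(VV[1],msg_vec) then VV[1][1]++ -> VV[1]=[3, 6, 2]
Event 8: SEND 1->2: VV[1][1]++ -> VV[1]=[3, 7, 2], msg_vec=[3, 7, 2]; VV[2]=max(VV[2],msg_vec) then VV[2][2]++ -> VV[2]=[3, 7, 3]
Event 9: LOCAL 1: VV[1][1]++ -> VV[1]=[3, 8, 2]
Event 10: LOCAL 0: VV[0][0]++ -> VV[0]=[4, 0, 1]
Event 6 stamp: [3, 0, 1]
Event 8 stamp: [3, 7, 2]
[3, 0, 1] <= [3, 7, 2]? True
[3, 7, 2] <= [3, 0, 1]? False
Relation: before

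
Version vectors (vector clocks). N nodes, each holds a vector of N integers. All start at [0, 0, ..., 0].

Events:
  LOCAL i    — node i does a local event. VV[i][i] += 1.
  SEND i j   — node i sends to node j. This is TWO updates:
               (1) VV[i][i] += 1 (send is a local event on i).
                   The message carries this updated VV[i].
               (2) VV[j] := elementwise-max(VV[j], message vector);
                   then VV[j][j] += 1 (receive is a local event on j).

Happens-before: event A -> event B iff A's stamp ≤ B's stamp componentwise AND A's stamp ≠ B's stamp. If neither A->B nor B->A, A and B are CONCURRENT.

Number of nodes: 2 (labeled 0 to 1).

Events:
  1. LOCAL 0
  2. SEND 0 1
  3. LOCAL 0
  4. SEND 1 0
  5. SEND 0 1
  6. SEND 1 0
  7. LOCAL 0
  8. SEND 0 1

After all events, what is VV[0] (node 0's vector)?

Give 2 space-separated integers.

Answer: 8 4

Derivation:
Initial: VV[0]=[0, 0]
Initial: VV[1]=[0, 0]
Event 1: LOCAL 0: VV[0][0]++ -> VV[0]=[1, 0]
Event 2: SEND 0->1: VV[0][0]++ -> VV[0]=[2, 0], msg_vec=[2, 0]; VV[1]=max(VV[1],msg_vec) then VV[1][1]++ -> VV[1]=[2, 1]
Event 3: LOCAL 0: VV[0][0]++ -> VV[0]=[3, 0]
Event 4: SEND 1->0: VV[1][1]++ -> VV[1]=[2, 2], msg_vec=[2, 2]; VV[0]=max(VV[0],msg_vec) then VV[0][0]++ -> VV[0]=[4, 2]
Event 5: SEND 0->1: VV[0][0]++ -> VV[0]=[5, 2], msg_vec=[5, 2]; VV[1]=max(VV[1],msg_vec) then VV[1][1]++ -> VV[1]=[5, 3]
Event 6: SEND 1->0: VV[1][1]++ -> VV[1]=[5, 4], msg_vec=[5, 4]; VV[0]=max(VV[0],msg_vec) then VV[0][0]++ -> VV[0]=[6, 4]
Event 7: LOCAL 0: VV[0][0]++ -> VV[0]=[7, 4]
Event 8: SEND 0->1: VV[0][0]++ -> VV[0]=[8, 4], msg_vec=[8, 4]; VV[1]=max(VV[1],msg_vec) then VV[1][1]++ -> VV[1]=[8, 5]
Final vectors: VV[0]=[8, 4]; VV[1]=[8, 5]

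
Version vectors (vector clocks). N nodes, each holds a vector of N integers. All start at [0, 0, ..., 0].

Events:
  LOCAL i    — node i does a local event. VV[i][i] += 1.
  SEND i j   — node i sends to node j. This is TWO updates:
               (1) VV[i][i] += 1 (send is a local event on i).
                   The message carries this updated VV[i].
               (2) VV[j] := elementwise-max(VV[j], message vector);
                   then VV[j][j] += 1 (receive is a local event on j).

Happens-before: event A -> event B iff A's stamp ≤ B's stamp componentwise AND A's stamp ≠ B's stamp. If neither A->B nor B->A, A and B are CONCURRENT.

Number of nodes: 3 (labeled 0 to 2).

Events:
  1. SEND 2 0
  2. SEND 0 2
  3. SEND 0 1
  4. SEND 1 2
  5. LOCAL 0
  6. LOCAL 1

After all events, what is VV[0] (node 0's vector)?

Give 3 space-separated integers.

Answer: 4 0 1

Derivation:
Initial: VV[0]=[0, 0, 0]
Initial: VV[1]=[0, 0, 0]
Initial: VV[2]=[0, 0, 0]
Event 1: SEND 2->0: VV[2][2]++ -> VV[2]=[0, 0, 1], msg_vec=[0, 0, 1]; VV[0]=max(VV[0],msg_vec) then VV[0][0]++ -> VV[0]=[1, 0, 1]
Event 2: SEND 0->2: VV[0][0]++ -> VV[0]=[2, 0, 1], msg_vec=[2, 0, 1]; VV[2]=max(VV[2],msg_vec) then VV[2][2]++ -> VV[2]=[2, 0, 2]
Event 3: SEND 0->1: VV[0][0]++ -> VV[0]=[3, 0, 1], msg_vec=[3, 0, 1]; VV[1]=max(VV[1],msg_vec) then VV[1][1]++ -> VV[1]=[3, 1, 1]
Event 4: SEND 1->2: VV[1][1]++ -> VV[1]=[3, 2, 1], msg_vec=[3, 2, 1]; VV[2]=max(VV[2],msg_vec) then VV[2][2]++ -> VV[2]=[3, 2, 3]
Event 5: LOCAL 0: VV[0][0]++ -> VV[0]=[4, 0, 1]
Event 6: LOCAL 1: VV[1][1]++ -> VV[1]=[3, 3, 1]
Final vectors: VV[0]=[4, 0, 1]; VV[1]=[3, 3, 1]; VV[2]=[3, 2, 3]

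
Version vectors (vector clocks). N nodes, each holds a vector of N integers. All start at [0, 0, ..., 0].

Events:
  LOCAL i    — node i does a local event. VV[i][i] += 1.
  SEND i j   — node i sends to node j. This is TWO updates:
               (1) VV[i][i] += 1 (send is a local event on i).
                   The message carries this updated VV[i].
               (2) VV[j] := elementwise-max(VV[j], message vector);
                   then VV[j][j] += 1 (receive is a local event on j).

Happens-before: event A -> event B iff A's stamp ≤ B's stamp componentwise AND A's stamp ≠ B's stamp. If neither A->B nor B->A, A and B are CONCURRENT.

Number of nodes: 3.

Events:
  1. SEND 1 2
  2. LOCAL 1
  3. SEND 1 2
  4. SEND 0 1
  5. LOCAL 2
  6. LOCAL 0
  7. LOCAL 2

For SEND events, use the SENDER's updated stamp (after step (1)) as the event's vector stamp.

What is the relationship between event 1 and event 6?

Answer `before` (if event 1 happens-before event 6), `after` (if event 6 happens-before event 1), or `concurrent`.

Answer: concurrent

Derivation:
Initial: VV[0]=[0, 0, 0]
Initial: VV[1]=[0, 0, 0]
Initial: VV[2]=[0, 0, 0]
Event 1: SEND 1->2: VV[1][1]++ -> VV[1]=[0, 1, 0], msg_vec=[0, 1, 0]; VV[2]=max(VV[2],msg_vec) then VV[2][2]++ -> VV[2]=[0, 1, 1]
Event 2: LOCAL 1: VV[1][1]++ -> VV[1]=[0, 2, 0]
Event 3: SEND 1->2: VV[1][1]++ -> VV[1]=[0, 3, 0], msg_vec=[0, 3, 0]; VV[2]=max(VV[2],msg_vec) then VV[2][2]++ -> VV[2]=[0, 3, 2]
Event 4: SEND 0->1: VV[0][0]++ -> VV[0]=[1, 0, 0], msg_vec=[1, 0, 0]; VV[1]=max(VV[1],msg_vec) then VV[1][1]++ -> VV[1]=[1, 4, 0]
Event 5: LOCAL 2: VV[2][2]++ -> VV[2]=[0, 3, 3]
Event 6: LOCAL 0: VV[0][0]++ -> VV[0]=[2, 0, 0]
Event 7: LOCAL 2: VV[2][2]++ -> VV[2]=[0, 3, 4]
Event 1 stamp: [0, 1, 0]
Event 6 stamp: [2, 0, 0]
[0, 1, 0] <= [2, 0, 0]? False
[2, 0, 0] <= [0, 1, 0]? False
Relation: concurrent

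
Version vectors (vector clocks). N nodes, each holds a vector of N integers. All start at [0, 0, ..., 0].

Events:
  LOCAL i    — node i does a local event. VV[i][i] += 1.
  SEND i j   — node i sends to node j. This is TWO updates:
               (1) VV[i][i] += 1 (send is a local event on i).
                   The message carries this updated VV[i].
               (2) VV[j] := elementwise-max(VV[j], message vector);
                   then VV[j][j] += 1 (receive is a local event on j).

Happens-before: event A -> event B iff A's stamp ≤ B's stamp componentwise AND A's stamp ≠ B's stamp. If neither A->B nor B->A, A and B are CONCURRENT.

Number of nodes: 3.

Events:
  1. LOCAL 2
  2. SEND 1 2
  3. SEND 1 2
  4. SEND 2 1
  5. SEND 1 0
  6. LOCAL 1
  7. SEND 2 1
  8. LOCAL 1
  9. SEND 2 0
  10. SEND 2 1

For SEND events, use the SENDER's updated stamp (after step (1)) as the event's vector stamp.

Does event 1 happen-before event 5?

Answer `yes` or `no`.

Initial: VV[0]=[0, 0, 0]
Initial: VV[1]=[0, 0, 0]
Initial: VV[2]=[0, 0, 0]
Event 1: LOCAL 2: VV[2][2]++ -> VV[2]=[0, 0, 1]
Event 2: SEND 1->2: VV[1][1]++ -> VV[1]=[0, 1, 0], msg_vec=[0, 1, 0]; VV[2]=max(VV[2],msg_vec) then VV[2][2]++ -> VV[2]=[0, 1, 2]
Event 3: SEND 1->2: VV[1][1]++ -> VV[1]=[0, 2, 0], msg_vec=[0, 2, 0]; VV[2]=max(VV[2],msg_vec) then VV[2][2]++ -> VV[2]=[0, 2, 3]
Event 4: SEND 2->1: VV[2][2]++ -> VV[2]=[0, 2, 4], msg_vec=[0, 2, 4]; VV[1]=max(VV[1],msg_vec) then VV[1][1]++ -> VV[1]=[0, 3, 4]
Event 5: SEND 1->0: VV[1][1]++ -> VV[1]=[0, 4, 4], msg_vec=[0, 4, 4]; VV[0]=max(VV[0],msg_vec) then VV[0][0]++ -> VV[0]=[1, 4, 4]
Event 6: LOCAL 1: VV[1][1]++ -> VV[1]=[0, 5, 4]
Event 7: SEND 2->1: VV[2][2]++ -> VV[2]=[0, 2, 5], msg_vec=[0, 2, 5]; VV[1]=max(VV[1],msg_vec) then VV[1][1]++ -> VV[1]=[0, 6, 5]
Event 8: LOCAL 1: VV[1][1]++ -> VV[1]=[0, 7, 5]
Event 9: SEND 2->0: VV[2][2]++ -> VV[2]=[0, 2, 6], msg_vec=[0, 2, 6]; VV[0]=max(VV[0],msg_vec) then VV[0][0]++ -> VV[0]=[2, 4, 6]
Event 10: SEND 2->1: VV[2][2]++ -> VV[2]=[0, 2, 7], msg_vec=[0, 2, 7]; VV[1]=max(VV[1],msg_vec) then VV[1][1]++ -> VV[1]=[0, 8, 7]
Event 1 stamp: [0, 0, 1]
Event 5 stamp: [0, 4, 4]
[0, 0, 1] <= [0, 4, 4]? True. Equal? False. Happens-before: True

Answer: yes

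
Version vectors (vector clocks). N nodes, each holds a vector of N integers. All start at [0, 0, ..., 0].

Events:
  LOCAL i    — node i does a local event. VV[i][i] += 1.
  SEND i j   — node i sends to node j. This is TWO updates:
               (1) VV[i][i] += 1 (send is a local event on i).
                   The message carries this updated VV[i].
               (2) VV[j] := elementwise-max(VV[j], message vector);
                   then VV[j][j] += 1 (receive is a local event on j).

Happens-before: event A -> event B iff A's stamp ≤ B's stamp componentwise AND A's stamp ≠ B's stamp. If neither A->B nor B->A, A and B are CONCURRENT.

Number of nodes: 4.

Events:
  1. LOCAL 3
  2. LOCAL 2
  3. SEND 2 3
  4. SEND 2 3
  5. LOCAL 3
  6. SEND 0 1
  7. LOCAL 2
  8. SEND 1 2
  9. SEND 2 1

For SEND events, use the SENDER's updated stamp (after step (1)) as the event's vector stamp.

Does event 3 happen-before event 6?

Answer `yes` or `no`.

Answer: no

Derivation:
Initial: VV[0]=[0, 0, 0, 0]
Initial: VV[1]=[0, 0, 0, 0]
Initial: VV[2]=[0, 0, 0, 0]
Initial: VV[3]=[0, 0, 0, 0]
Event 1: LOCAL 3: VV[3][3]++ -> VV[3]=[0, 0, 0, 1]
Event 2: LOCAL 2: VV[2][2]++ -> VV[2]=[0, 0, 1, 0]
Event 3: SEND 2->3: VV[2][2]++ -> VV[2]=[0, 0, 2, 0], msg_vec=[0, 0, 2, 0]; VV[3]=max(VV[3],msg_vec) then VV[3][3]++ -> VV[3]=[0, 0, 2, 2]
Event 4: SEND 2->3: VV[2][2]++ -> VV[2]=[0, 0, 3, 0], msg_vec=[0, 0, 3, 0]; VV[3]=max(VV[3],msg_vec) then VV[3][3]++ -> VV[3]=[0, 0, 3, 3]
Event 5: LOCAL 3: VV[3][3]++ -> VV[3]=[0, 0, 3, 4]
Event 6: SEND 0->1: VV[0][0]++ -> VV[0]=[1, 0, 0, 0], msg_vec=[1, 0, 0, 0]; VV[1]=max(VV[1],msg_vec) then VV[1][1]++ -> VV[1]=[1, 1, 0, 0]
Event 7: LOCAL 2: VV[2][2]++ -> VV[2]=[0, 0, 4, 0]
Event 8: SEND 1->2: VV[1][1]++ -> VV[1]=[1, 2, 0, 0], msg_vec=[1, 2, 0, 0]; VV[2]=max(VV[2],msg_vec) then VV[2][2]++ -> VV[2]=[1, 2, 5, 0]
Event 9: SEND 2->1: VV[2][2]++ -> VV[2]=[1, 2, 6, 0], msg_vec=[1, 2, 6, 0]; VV[1]=max(VV[1],msg_vec) then VV[1][1]++ -> VV[1]=[1, 3, 6, 0]
Event 3 stamp: [0, 0, 2, 0]
Event 6 stamp: [1, 0, 0, 0]
[0, 0, 2, 0] <= [1, 0, 0, 0]? False. Equal? False. Happens-before: False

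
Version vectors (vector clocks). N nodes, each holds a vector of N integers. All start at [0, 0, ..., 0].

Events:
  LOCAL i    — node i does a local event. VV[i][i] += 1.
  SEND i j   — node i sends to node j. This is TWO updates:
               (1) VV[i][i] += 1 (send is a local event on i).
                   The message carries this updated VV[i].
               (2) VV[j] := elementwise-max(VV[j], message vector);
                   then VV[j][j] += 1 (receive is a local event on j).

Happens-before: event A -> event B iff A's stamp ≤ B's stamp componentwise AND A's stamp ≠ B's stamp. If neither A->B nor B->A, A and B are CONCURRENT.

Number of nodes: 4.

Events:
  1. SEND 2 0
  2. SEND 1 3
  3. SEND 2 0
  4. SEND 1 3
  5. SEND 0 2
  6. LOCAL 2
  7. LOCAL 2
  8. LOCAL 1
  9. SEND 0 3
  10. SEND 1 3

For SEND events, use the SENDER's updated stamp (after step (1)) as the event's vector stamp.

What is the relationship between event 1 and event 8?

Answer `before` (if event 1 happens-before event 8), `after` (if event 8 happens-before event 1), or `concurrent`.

Answer: concurrent

Derivation:
Initial: VV[0]=[0, 0, 0, 0]
Initial: VV[1]=[0, 0, 0, 0]
Initial: VV[2]=[0, 0, 0, 0]
Initial: VV[3]=[0, 0, 0, 0]
Event 1: SEND 2->0: VV[2][2]++ -> VV[2]=[0, 0, 1, 0], msg_vec=[0, 0, 1, 0]; VV[0]=max(VV[0],msg_vec) then VV[0][0]++ -> VV[0]=[1, 0, 1, 0]
Event 2: SEND 1->3: VV[1][1]++ -> VV[1]=[0, 1, 0, 0], msg_vec=[0, 1, 0, 0]; VV[3]=max(VV[3],msg_vec) then VV[3][3]++ -> VV[3]=[0, 1, 0, 1]
Event 3: SEND 2->0: VV[2][2]++ -> VV[2]=[0, 0, 2, 0], msg_vec=[0, 0, 2, 0]; VV[0]=max(VV[0],msg_vec) then VV[0][0]++ -> VV[0]=[2, 0, 2, 0]
Event 4: SEND 1->3: VV[1][1]++ -> VV[1]=[0, 2, 0, 0], msg_vec=[0, 2, 0, 0]; VV[3]=max(VV[3],msg_vec) then VV[3][3]++ -> VV[3]=[0, 2, 0, 2]
Event 5: SEND 0->2: VV[0][0]++ -> VV[0]=[3, 0, 2, 0], msg_vec=[3, 0, 2, 0]; VV[2]=max(VV[2],msg_vec) then VV[2][2]++ -> VV[2]=[3, 0, 3, 0]
Event 6: LOCAL 2: VV[2][2]++ -> VV[2]=[3, 0, 4, 0]
Event 7: LOCAL 2: VV[2][2]++ -> VV[2]=[3, 0, 5, 0]
Event 8: LOCAL 1: VV[1][1]++ -> VV[1]=[0, 3, 0, 0]
Event 9: SEND 0->3: VV[0][0]++ -> VV[0]=[4, 0, 2, 0], msg_vec=[4, 0, 2, 0]; VV[3]=max(VV[3],msg_vec) then VV[3][3]++ -> VV[3]=[4, 2, 2, 3]
Event 10: SEND 1->3: VV[1][1]++ -> VV[1]=[0, 4, 0, 0], msg_vec=[0, 4, 0, 0]; VV[3]=max(VV[3],msg_vec) then VV[3][3]++ -> VV[3]=[4, 4, 2, 4]
Event 1 stamp: [0, 0, 1, 0]
Event 8 stamp: [0, 3, 0, 0]
[0, 0, 1, 0] <= [0, 3, 0, 0]? False
[0, 3, 0, 0] <= [0, 0, 1, 0]? False
Relation: concurrent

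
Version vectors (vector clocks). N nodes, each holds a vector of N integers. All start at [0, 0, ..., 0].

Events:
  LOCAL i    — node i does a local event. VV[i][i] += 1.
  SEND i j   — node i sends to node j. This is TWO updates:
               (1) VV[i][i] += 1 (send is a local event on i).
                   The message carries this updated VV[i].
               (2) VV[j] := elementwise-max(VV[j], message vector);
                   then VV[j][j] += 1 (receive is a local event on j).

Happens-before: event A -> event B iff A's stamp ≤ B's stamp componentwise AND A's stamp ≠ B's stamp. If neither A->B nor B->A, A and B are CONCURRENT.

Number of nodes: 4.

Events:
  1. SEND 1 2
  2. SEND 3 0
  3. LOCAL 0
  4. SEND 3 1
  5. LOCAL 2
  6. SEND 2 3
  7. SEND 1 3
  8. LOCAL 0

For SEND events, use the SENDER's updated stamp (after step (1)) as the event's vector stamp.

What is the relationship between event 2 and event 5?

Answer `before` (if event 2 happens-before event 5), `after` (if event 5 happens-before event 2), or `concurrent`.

Initial: VV[0]=[0, 0, 0, 0]
Initial: VV[1]=[0, 0, 0, 0]
Initial: VV[2]=[0, 0, 0, 0]
Initial: VV[3]=[0, 0, 0, 0]
Event 1: SEND 1->2: VV[1][1]++ -> VV[1]=[0, 1, 0, 0], msg_vec=[0, 1, 0, 0]; VV[2]=max(VV[2],msg_vec) then VV[2][2]++ -> VV[2]=[0, 1, 1, 0]
Event 2: SEND 3->0: VV[3][3]++ -> VV[3]=[0, 0, 0, 1], msg_vec=[0, 0, 0, 1]; VV[0]=max(VV[0],msg_vec) then VV[0][0]++ -> VV[0]=[1, 0, 0, 1]
Event 3: LOCAL 0: VV[0][0]++ -> VV[0]=[2, 0, 0, 1]
Event 4: SEND 3->1: VV[3][3]++ -> VV[3]=[0, 0, 0, 2], msg_vec=[0, 0, 0, 2]; VV[1]=max(VV[1],msg_vec) then VV[1][1]++ -> VV[1]=[0, 2, 0, 2]
Event 5: LOCAL 2: VV[2][2]++ -> VV[2]=[0, 1, 2, 0]
Event 6: SEND 2->3: VV[2][2]++ -> VV[2]=[0, 1, 3, 0], msg_vec=[0, 1, 3, 0]; VV[3]=max(VV[3],msg_vec) then VV[3][3]++ -> VV[3]=[0, 1, 3, 3]
Event 7: SEND 1->3: VV[1][1]++ -> VV[1]=[0, 3, 0, 2], msg_vec=[0, 3, 0, 2]; VV[3]=max(VV[3],msg_vec) then VV[3][3]++ -> VV[3]=[0, 3, 3, 4]
Event 8: LOCAL 0: VV[0][0]++ -> VV[0]=[3, 0, 0, 1]
Event 2 stamp: [0, 0, 0, 1]
Event 5 stamp: [0, 1, 2, 0]
[0, 0, 0, 1] <= [0, 1, 2, 0]? False
[0, 1, 2, 0] <= [0, 0, 0, 1]? False
Relation: concurrent

Answer: concurrent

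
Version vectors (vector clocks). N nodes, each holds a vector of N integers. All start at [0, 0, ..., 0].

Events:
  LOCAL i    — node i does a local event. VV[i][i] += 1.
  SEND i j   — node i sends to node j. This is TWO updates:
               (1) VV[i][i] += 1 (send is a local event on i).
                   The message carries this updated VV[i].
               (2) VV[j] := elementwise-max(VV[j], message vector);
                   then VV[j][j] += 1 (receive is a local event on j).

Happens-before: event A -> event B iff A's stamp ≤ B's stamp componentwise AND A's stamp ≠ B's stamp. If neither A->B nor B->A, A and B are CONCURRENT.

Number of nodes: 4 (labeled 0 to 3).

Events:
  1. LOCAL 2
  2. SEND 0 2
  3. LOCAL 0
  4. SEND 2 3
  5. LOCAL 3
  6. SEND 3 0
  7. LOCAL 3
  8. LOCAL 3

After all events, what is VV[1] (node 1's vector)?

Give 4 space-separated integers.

Initial: VV[0]=[0, 0, 0, 0]
Initial: VV[1]=[0, 0, 0, 0]
Initial: VV[2]=[0, 0, 0, 0]
Initial: VV[3]=[0, 0, 0, 0]
Event 1: LOCAL 2: VV[2][2]++ -> VV[2]=[0, 0, 1, 0]
Event 2: SEND 0->2: VV[0][0]++ -> VV[0]=[1, 0, 0, 0], msg_vec=[1, 0, 0, 0]; VV[2]=max(VV[2],msg_vec) then VV[2][2]++ -> VV[2]=[1, 0, 2, 0]
Event 3: LOCAL 0: VV[0][0]++ -> VV[0]=[2, 0, 0, 0]
Event 4: SEND 2->3: VV[2][2]++ -> VV[2]=[1, 0, 3, 0], msg_vec=[1, 0, 3, 0]; VV[3]=max(VV[3],msg_vec) then VV[3][3]++ -> VV[3]=[1, 0, 3, 1]
Event 5: LOCAL 3: VV[3][3]++ -> VV[3]=[1, 0, 3, 2]
Event 6: SEND 3->0: VV[3][3]++ -> VV[3]=[1, 0, 3, 3], msg_vec=[1, 0, 3, 3]; VV[0]=max(VV[0],msg_vec) then VV[0][0]++ -> VV[0]=[3, 0, 3, 3]
Event 7: LOCAL 3: VV[3][3]++ -> VV[3]=[1, 0, 3, 4]
Event 8: LOCAL 3: VV[3][3]++ -> VV[3]=[1, 0, 3, 5]
Final vectors: VV[0]=[3, 0, 3, 3]; VV[1]=[0, 0, 0, 0]; VV[2]=[1, 0, 3, 0]; VV[3]=[1, 0, 3, 5]

Answer: 0 0 0 0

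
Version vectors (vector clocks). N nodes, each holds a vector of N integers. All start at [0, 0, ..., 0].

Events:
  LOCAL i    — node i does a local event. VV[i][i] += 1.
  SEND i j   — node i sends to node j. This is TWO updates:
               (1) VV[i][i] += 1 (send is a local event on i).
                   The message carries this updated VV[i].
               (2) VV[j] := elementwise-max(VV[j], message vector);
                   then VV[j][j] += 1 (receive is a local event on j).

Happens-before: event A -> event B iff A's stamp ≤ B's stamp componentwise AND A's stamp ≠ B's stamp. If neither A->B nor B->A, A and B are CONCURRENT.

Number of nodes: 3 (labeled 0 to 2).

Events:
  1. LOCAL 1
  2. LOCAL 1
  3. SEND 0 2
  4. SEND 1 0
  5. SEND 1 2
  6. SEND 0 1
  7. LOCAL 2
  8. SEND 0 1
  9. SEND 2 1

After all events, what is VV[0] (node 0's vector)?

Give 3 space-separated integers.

Answer: 4 3 0

Derivation:
Initial: VV[0]=[0, 0, 0]
Initial: VV[1]=[0, 0, 0]
Initial: VV[2]=[0, 0, 0]
Event 1: LOCAL 1: VV[1][1]++ -> VV[1]=[0, 1, 0]
Event 2: LOCAL 1: VV[1][1]++ -> VV[1]=[0, 2, 0]
Event 3: SEND 0->2: VV[0][0]++ -> VV[0]=[1, 0, 0], msg_vec=[1, 0, 0]; VV[2]=max(VV[2],msg_vec) then VV[2][2]++ -> VV[2]=[1, 0, 1]
Event 4: SEND 1->0: VV[1][1]++ -> VV[1]=[0, 3, 0], msg_vec=[0, 3, 0]; VV[0]=max(VV[0],msg_vec) then VV[0][0]++ -> VV[0]=[2, 3, 0]
Event 5: SEND 1->2: VV[1][1]++ -> VV[1]=[0, 4, 0], msg_vec=[0, 4, 0]; VV[2]=max(VV[2],msg_vec) then VV[2][2]++ -> VV[2]=[1, 4, 2]
Event 6: SEND 0->1: VV[0][0]++ -> VV[0]=[3, 3, 0], msg_vec=[3, 3, 0]; VV[1]=max(VV[1],msg_vec) then VV[1][1]++ -> VV[1]=[3, 5, 0]
Event 7: LOCAL 2: VV[2][2]++ -> VV[2]=[1, 4, 3]
Event 8: SEND 0->1: VV[0][0]++ -> VV[0]=[4, 3, 0], msg_vec=[4, 3, 0]; VV[1]=max(VV[1],msg_vec) then VV[1][1]++ -> VV[1]=[4, 6, 0]
Event 9: SEND 2->1: VV[2][2]++ -> VV[2]=[1, 4, 4], msg_vec=[1, 4, 4]; VV[1]=max(VV[1],msg_vec) then VV[1][1]++ -> VV[1]=[4, 7, 4]
Final vectors: VV[0]=[4, 3, 0]; VV[1]=[4, 7, 4]; VV[2]=[1, 4, 4]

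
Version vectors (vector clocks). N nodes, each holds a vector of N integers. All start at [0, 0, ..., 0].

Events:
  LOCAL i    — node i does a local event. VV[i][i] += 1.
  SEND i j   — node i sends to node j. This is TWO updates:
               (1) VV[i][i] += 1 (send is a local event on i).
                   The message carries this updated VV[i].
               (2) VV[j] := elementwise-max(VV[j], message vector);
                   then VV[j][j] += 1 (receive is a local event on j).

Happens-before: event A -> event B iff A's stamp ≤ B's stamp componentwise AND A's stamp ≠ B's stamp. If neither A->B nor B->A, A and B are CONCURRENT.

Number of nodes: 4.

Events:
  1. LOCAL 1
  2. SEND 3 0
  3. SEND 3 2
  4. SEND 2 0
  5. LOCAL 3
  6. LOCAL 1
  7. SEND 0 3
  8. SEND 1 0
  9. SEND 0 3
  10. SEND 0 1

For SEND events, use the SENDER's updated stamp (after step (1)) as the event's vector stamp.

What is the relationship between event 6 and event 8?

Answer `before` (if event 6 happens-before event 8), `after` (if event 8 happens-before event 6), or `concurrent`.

Answer: before

Derivation:
Initial: VV[0]=[0, 0, 0, 0]
Initial: VV[1]=[0, 0, 0, 0]
Initial: VV[2]=[0, 0, 0, 0]
Initial: VV[3]=[0, 0, 0, 0]
Event 1: LOCAL 1: VV[1][1]++ -> VV[1]=[0, 1, 0, 0]
Event 2: SEND 3->0: VV[3][3]++ -> VV[3]=[0, 0, 0, 1], msg_vec=[0, 0, 0, 1]; VV[0]=max(VV[0],msg_vec) then VV[0][0]++ -> VV[0]=[1, 0, 0, 1]
Event 3: SEND 3->2: VV[3][3]++ -> VV[3]=[0, 0, 0, 2], msg_vec=[0, 0, 0, 2]; VV[2]=max(VV[2],msg_vec) then VV[2][2]++ -> VV[2]=[0, 0, 1, 2]
Event 4: SEND 2->0: VV[2][2]++ -> VV[2]=[0, 0, 2, 2], msg_vec=[0, 0, 2, 2]; VV[0]=max(VV[0],msg_vec) then VV[0][0]++ -> VV[0]=[2, 0, 2, 2]
Event 5: LOCAL 3: VV[3][3]++ -> VV[3]=[0, 0, 0, 3]
Event 6: LOCAL 1: VV[1][1]++ -> VV[1]=[0, 2, 0, 0]
Event 7: SEND 0->3: VV[0][0]++ -> VV[0]=[3, 0, 2, 2], msg_vec=[3, 0, 2, 2]; VV[3]=max(VV[3],msg_vec) then VV[3][3]++ -> VV[3]=[3, 0, 2, 4]
Event 8: SEND 1->0: VV[1][1]++ -> VV[1]=[0, 3, 0, 0], msg_vec=[0, 3, 0, 0]; VV[0]=max(VV[0],msg_vec) then VV[0][0]++ -> VV[0]=[4, 3, 2, 2]
Event 9: SEND 0->3: VV[0][0]++ -> VV[0]=[5, 3, 2, 2], msg_vec=[5, 3, 2, 2]; VV[3]=max(VV[3],msg_vec) then VV[3][3]++ -> VV[3]=[5, 3, 2, 5]
Event 10: SEND 0->1: VV[0][0]++ -> VV[0]=[6, 3, 2, 2], msg_vec=[6, 3, 2, 2]; VV[1]=max(VV[1],msg_vec) then VV[1][1]++ -> VV[1]=[6, 4, 2, 2]
Event 6 stamp: [0, 2, 0, 0]
Event 8 stamp: [0, 3, 0, 0]
[0, 2, 0, 0] <= [0, 3, 0, 0]? True
[0, 3, 0, 0] <= [0, 2, 0, 0]? False
Relation: before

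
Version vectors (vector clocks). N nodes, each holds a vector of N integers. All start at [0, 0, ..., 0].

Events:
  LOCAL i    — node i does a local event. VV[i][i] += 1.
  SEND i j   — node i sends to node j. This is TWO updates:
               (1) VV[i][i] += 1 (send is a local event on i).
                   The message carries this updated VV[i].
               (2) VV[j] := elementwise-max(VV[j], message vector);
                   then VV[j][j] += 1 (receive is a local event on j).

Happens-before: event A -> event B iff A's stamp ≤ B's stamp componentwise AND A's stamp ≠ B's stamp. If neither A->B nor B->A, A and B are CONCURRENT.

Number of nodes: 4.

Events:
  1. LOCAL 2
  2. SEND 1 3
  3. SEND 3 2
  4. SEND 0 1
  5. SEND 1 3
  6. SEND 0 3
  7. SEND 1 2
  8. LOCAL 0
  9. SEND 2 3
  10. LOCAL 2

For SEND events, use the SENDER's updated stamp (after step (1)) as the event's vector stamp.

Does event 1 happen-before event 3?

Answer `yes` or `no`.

Initial: VV[0]=[0, 0, 0, 0]
Initial: VV[1]=[0, 0, 0, 0]
Initial: VV[2]=[0, 0, 0, 0]
Initial: VV[3]=[0, 0, 0, 0]
Event 1: LOCAL 2: VV[2][2]++ -> VV[2]=[0, 0, 1, 0]
Event 2: SEND 1->3: VV[1][1]++ -> VV[1]=[0, 1, 0, 0], msg_vec=[0, 1, 0, 0]; VV[3]=max(VV[3],msg_vec) then VV[3][3]++ -> VV[3]=[0, 1, 0, 1]
Event 3: SEND 3->2: VV[3][3]++ -> VV[3]=[0, 1, 0, 2], msg_vec=[0, 1, 0, 2]; VV[2]=max(VV[2],msg_vec) then VV[2][2]++ -> VV[2]=[0, 1, 2, 2]
Event 4: SEND 0->1: VV[0][0]++ -> VV[0]=[1, 0, 0, 0], msg_vec=[1, 0, 0, 0]; VV[1]=max(VV[1],msg_vec) then VV[1][1]++ -> VV[1]=[1, 2, 0, 0]
Event 5: SEND 1->3: VV[1][1]++ -> VV[1]=[1, 3, 0, 0], msg_vec=[1, 3, 0, 0]; VV[3]=max(VV[3],msg_vec) then VV[3][3]++ -> VV[3]=[1, 3, 0, 3]
Event 6: SEND 0->3: VV[0][0]++ -> VV[0]=[2, 0, 0, 0], msg_vec=[2, 0, 0, 0]; VV[3]=max(VV[3],msg_vec) then VV[3][3]++ -> VV[3]=[2, 3, 0, 4]
Event 7: SEND 1->2: VV[1][1]++ -> VV[1]=[1, 4, 0, 0], msg_vec=[1, 4, 0, 0]; VV[2]=max(VV[2],msg_vec) then VV[2][2]++ -> VV[2]=[1, 4, 3, 2]
Event 8: LOCAL 0: VV[0][0]++ -> VV[0]=[3, 0, 0, 0]
Event 9: SEND 2->3: VV[2][2]++ -> VV[2]=[1, 4, 4, 2], msg_vec=[1, 4, 4, 2]; VV[3]=max(VV[3],msg_vec) then VV[3][3]++ -> VV[3]=[2, 4, 4, 5]
Event 10: LOCAL 2: VV[2][2]++ -> VV[2]=[1, 4, 5, 2]
Event 1 stamp: [0, 0, 1, 0]
Event 3 stamp: [0, 1, 0, 2]
[0, 0, 1, 0] <= [0, 1, 0, 2]? False. Equal? False. Happens-before: False

Answer: no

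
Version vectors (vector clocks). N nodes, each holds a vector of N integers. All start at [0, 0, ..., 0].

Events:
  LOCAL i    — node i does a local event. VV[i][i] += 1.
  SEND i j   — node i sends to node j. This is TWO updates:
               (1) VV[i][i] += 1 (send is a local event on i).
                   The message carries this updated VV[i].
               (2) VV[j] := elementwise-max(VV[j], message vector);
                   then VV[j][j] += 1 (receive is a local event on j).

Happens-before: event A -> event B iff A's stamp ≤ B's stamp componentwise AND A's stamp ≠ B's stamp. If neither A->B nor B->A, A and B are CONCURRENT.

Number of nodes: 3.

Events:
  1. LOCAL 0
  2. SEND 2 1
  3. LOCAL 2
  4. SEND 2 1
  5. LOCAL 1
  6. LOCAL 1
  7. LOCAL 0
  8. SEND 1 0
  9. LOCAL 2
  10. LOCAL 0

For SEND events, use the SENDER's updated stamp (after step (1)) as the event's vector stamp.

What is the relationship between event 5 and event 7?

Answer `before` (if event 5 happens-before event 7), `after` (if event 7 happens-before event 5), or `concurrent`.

Answer: concurrent

Derivation:
Initial: VV[0]=[0, 0, 0]
Initial: VV[1]=[0, 0, 0]
Initial: VV[2]=[0, 0, 0]
Event 1: LOCAL 0: VV[0][0]++ -> VV[0]=[1, 0, 0]
Event 2: SEND 2->1: VV[2][2]++ -> VV[2]=[0, 0, 1], msg_vec=[0, 0, 1]; VV[1]=max(VV[1],msg_vec) then VV[1][1]++ -> VV[1]=[0, 1, 1]
Event 3: LOCAL 2: VV[2][2]++ -> VV[2]=[0, 0, 2]
Event 4: SEND 2->1: VV[2][2]++ -> VV[2]=[0, 0, 3], msg_vec=[0, 0, 3]; VV[1]=max(VV[1],msg_vec) then VV[1][1]++ -> VV[1]=[0, 2, 3]
Event 5: LOCAL 1: VV[1][1]++ -> VV[1]=[0, 3, 3]
Event 6: LOCAL 1: VV[1][1]++ -> VV[1]=[0, 4, 3]
Event 7: LOCAL 0: VV[0][0]++ -> VV[0]=[2, 0, 0]
Event 8: SEND 1->0: VV[1][1]++ -> VV[1]=[0, 5, 3], msg_vec=[0, 5, 3]; VV[0]=max(VV[0],msg_vec) then VV[0][0]++ -> VV[0]=[3, 5, 3]
Event 9: LOCAL 2: VV[2][2]++ -> VV[2]=[0, 0, 4]
Event 10: LOCAL 0: VV[0][0]++ -> VV[0]=[4, 5, 3]
Event 5 stamp: [0, 3, 3]
Event 7 stamp: [2, 0, 0]
[0, 3, 3] <= [2, 0, 0]? False
[2, 0, 0] <= [0, 3, 3]? False
Relation: concurrent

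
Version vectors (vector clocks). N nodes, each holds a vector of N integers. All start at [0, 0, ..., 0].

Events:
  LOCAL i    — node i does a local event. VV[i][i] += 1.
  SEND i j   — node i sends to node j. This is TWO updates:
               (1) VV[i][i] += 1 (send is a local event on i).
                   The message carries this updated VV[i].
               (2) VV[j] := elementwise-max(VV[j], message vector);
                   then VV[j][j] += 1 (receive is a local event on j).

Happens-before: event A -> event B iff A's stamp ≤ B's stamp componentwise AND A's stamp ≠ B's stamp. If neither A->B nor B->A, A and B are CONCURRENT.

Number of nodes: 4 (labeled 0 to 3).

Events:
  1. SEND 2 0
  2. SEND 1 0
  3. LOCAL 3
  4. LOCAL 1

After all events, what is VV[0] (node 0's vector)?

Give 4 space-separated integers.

Answer: 2 1 1 0

Derivation:
Initial: VV[0]=[0, 0, 0, 0]
Initial: VV[1]=[0, 0, 0, 0]
Initial: VV[2]=[0, 0, 0, 0]
Initial: VV[3]=[0, 0, 0, 0]
Event 1: SEND 2->0: VV[2][2]++ -> VV[2]=[0, 0, 1, 0], msg_vec=[0, 0, 1, 0]; VV[0]=max(VV[0],msg_vec) then VV[0][0]++ -> VV[0]=[1, 0, 1, 0]
Event 2: SEND 1->0: VV[1][1]++ -> VV[1]=[0, 1, 0, 0], msg_vec=[0, 1, 0, 0]; VV[0]=max(VV[0],msg_vec) then VV[0][0]++ -> VV[0]=[2, 1, 1, 0]
Event 3: LOCAL 3: VV[3][3]++ -> VV[3]=[0, 0, 0, 1]
Event 4: LOCAL 1: VV[1][1]++ -> VV[1]=[0, 2, 0, 0]
Final vectors: VV[0]=[2, 1, 1, 0]; VV[1]=[0, 2, 0, 0]; VV[2]=[0, 0, 1, 0]; VV[3]=[0, 0, 0, 1]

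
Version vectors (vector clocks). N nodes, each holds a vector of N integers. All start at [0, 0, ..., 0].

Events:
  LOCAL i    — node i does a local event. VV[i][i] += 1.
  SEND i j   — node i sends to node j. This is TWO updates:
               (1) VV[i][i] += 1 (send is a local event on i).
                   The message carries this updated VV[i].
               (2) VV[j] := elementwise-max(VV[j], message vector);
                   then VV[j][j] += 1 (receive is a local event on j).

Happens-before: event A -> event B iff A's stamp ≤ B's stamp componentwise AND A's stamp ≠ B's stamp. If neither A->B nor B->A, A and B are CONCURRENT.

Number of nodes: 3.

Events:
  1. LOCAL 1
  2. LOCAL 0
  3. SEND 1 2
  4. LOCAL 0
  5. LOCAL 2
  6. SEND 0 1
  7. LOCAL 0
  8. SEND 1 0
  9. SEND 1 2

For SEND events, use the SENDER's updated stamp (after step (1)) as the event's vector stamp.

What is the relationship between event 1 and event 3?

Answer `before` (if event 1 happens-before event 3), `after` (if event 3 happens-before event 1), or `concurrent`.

Initial: VV[0]=[0, 0, 0]
Initial: VV[1]=[0, 0, 0]
Initial: VV[2]=[0, 0, 0]
Event 1: LOCAL 1: VV[1][1]++ -> VV[1]=[0, 1, 0]
Event 2: LOCAL 0: VV[0][0]++ -> VV[0]=[1, 0, 0]
Event 3: SEND 1->2: VV[1][1]++ -> VV[1]=[0, 2, 0], msg_vec=[0, 2, 0]; VV[2]=max(VV[2],msg_vec) then VV[2][2]++ -> VV[2]=[0, 2, 1]
Event 4: LOCAL 0: VV[0][0]++ -> VV[0]=[2, 0, 0]
Event 5: LOCAL 2: VV[2][2]++ -> VV[2]=[0, 2, 2]
Event 6: SEND 0->1: VV[0][0]++ -> VV[0]=[3, 0, 0], msg_vec=[3, 0, 0]; VV[1]=max(VV[1],msg_vec) then VV[1][1]++ -> VV[1]=[3, 3, 0]
Event 7: LOCAL 0: VV[0][0]++ -> VV[0]=[4, 0, 0]
Event 8: SEND 1->0: VV[1][1]++ -> VV[1]=[3, 4, 0], msg_vec=[3, 4, 0]; VV[0]=max(VV[0],msg_vec) then VV[0][0]++ -> VV[0]=[5, 4, 0]
Event 9: SEND 1->2: VV[1][1]++ -> VV[1]=[3, 5, 0], msg_vec=[3, 5, 0]; VV[2]=max(VV[2],msg_vec) then VV[2][2]++ -> VV[2]=[3, 5, 3]
Event 1 stamp: [0, 1, 0]
Event 3 stamp: [0, 2, 0]
[0, 1, 0] <= [0, 2, 0]? True
[0, 2, 0] <= [0, 1, 0]? False
Relation: before

Answer: before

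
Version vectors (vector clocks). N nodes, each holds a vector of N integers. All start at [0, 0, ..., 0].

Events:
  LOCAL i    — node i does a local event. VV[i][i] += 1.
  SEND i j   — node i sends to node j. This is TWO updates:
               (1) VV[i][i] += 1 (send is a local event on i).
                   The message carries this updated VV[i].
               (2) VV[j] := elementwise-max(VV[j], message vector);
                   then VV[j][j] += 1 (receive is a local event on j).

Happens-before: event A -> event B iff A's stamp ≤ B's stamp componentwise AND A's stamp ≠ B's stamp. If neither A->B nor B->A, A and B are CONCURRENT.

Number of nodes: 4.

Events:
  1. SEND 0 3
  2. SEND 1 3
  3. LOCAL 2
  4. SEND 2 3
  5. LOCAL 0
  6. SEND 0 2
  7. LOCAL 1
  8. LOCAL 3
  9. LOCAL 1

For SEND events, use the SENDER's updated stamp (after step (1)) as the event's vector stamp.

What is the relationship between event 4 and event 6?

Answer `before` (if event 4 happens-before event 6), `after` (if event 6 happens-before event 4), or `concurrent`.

Answer: concurrent

Derivation:
Initial: VV[0]=[0, 0, 0, 0]
Initial: VV[1]=[0, 0, 0, 0]
Initial: VV[2]=[0, 0, 0, 0]
Initial: VV[3]=[0, 0, 0, 0]
Event 1: SEND 0->3: VV[0][0]++ -> VV[0]=[1, 0, 0, 0], msg_vec=[1, 0, 0, 0]; VV[3]=max(VV[3],msg_vec) then VV[3][3]++ -> VV[3]=[1, 0, 0, 1]
Event 2: SEND 1->3: VV[1][1]++ -> VV[1]=[0, 1, 0, 0], msg_vec=[0, 1, 0, 0]; VV[3]=max(VV[3],msg_vec) then VV[3][3]++ -> VV[3]=[1, 1, 0, 2]
Event 3: LOCAL 2: VV[2][2]++ -> VV[2]=[0, 0, 1, 0]
Event 4: SEND 2->3: VV[2][2]++ -> VV[2]=[0, 0, 2, 0], msg_vec=[0, 0, 2, 0]; VV[3]=max(VV[3],msg_vec) then VV[3][3]++ -> VV[3]=[1, 1, 2, 3]
Event 5: LOCAL 0: VV[0][0]++ -> VV[0]=[2, 0, 0, 0]
Event 6: SEND 0->2: VV[0][0]++ -> VV[0]=[3, 0, 0, 0], msg_vec=[3, 0, 0, 0]; VV[2]=max(VV[2],msg_vec) then VV[2][2]++ -> VV[2]=[3, 0, 3, 0]
Event 7: LOCAL 1: VV[1][1]++ -> VV[1]=[0, 2, 0, 0]
Event 8: LOCAL 3: VV[3][3]++ -> VV[3]=[1, 1, 2, 4]
Event 9: LOCAL 1: VV[1][1]++ -> VV[1]=[0, 3, 0, 0]
Event 4 stamp: [0, 0, 2, 0]
Event 6 stamp: [3, 0, 0, 0]
[0, 0, 2, 0] <= [3, 0, 0, 0]? False
[3, 0, 0, 0] <= [0, 0, 2, 0]? False
Relation: concurrent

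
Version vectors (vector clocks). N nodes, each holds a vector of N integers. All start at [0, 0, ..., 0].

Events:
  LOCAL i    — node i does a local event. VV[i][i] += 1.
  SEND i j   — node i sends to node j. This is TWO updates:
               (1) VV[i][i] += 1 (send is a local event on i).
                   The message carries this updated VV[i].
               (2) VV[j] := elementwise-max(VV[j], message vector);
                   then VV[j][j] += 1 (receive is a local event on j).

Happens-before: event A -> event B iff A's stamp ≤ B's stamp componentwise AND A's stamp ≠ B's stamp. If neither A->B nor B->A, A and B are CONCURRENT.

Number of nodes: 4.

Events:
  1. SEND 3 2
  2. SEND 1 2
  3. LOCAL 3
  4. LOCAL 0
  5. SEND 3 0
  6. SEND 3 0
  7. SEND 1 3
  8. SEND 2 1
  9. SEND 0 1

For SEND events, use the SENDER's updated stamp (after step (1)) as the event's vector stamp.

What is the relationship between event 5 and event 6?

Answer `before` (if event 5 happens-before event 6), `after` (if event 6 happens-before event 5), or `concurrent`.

Answer: before

Derivation:
Initial: VV[0]=[0, 0, 0, 0]
Initial: VV[1]=[0, 0, 0, 0]
Initial: VV[2]=[0, 0, 0, 0]
Initial: VV[3]=[0, 0, 0, 0]
Event 1: SEND 3->2: VV[3][3]++ -> VV[3]=[0, 0, 0, 1], msg_vec=[0, 0, 0, 1]; VV[2]=max(VV[2],msg_vec) then VV[2][2]++ -> VV[2]=[0, 0, 1, 1]
Event 2: SEND 1->2: VV[1][1]++ -> VV[1]=[0, 1, 0, 0], msg_vec=[0, 1, 0, 0]; VV[2]=max(VV[2],msg_vec) then VV[2][2]++ -> VV[2]=[0, 1, 2, 1]
Event 3: LOCAL 3: VV[3][3]++ -> VV[3]=[0, 0, 0, 2]
Event 4: LOCAL 0: VV[0][0]++ -> VV[0]=[1, 0, 0, 0]
Event 5: SEND 3->0: VV[3][3]++ -> VV[3]=[0, 0, 0, 3], msg_vec=[0, 0, 0, 3]; VV[0]=max(VV[0],msg_vec) then VV[0][0]++ -> VV[0]=[2, 0, 0, 3]
Event 6: SEND 3->0: VV[3][3]++ -> VV[3]=[0, 0, 0, 4], msg_vec=[0, 0, 0, 4]; VV[0]=max(VV[0],msg_vec) then VV[0][0]++ -> VV[0]=[3, 0, 0, 4]
Event 7: SEND 1->3: VV[1][1]++ -> VV[1]=[0, 2, 0, 0], msg_vec=[0, 2, 0, 0]; VV[3]=max(VV[3],msg_vec) then VV[3][3]++ -> VV[3]=[0, 2, 0, 5]
Event 8: SEND 2->1: VV[2][2]++ -> VV[2]=[0, 1, 3, 1], msg_vec=[0, 1, 3, 1]; VV[1]=max(VV[1],msg_vec) then VV[1][1]++ -> VV[1]=[0, 3, 3, 1]
Event 9: SEND 0->1: VV[0][0]++ -> VV[0]=[4, 0, 0, 4], msg_vec=[4, 0, 0, 4]; VV[1]=max(VV[1],msg_vec) then VV[1][1]++ -> VV[1]=[4, 4, 3, 4]
Event 5 stamp: [0, 0, 0, 3]
Event 6 stamp: [0, 0, 0, 4]
[0, 0, 0, 3] <= [0, 0, 0, 4]? True
[0, 0, 0, 4] <= [0, 0, 0, 3]? False
Relation: before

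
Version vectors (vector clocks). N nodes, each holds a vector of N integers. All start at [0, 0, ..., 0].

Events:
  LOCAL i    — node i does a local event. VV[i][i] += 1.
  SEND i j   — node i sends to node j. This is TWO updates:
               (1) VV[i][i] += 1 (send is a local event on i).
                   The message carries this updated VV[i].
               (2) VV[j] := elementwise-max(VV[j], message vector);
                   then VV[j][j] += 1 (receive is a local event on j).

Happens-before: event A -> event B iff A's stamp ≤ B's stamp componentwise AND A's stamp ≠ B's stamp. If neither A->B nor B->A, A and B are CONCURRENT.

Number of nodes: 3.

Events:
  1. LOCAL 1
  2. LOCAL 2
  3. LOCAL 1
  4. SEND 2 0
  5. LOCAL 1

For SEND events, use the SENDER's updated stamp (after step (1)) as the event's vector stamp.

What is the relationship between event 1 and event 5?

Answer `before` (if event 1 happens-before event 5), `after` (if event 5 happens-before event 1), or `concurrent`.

Answer: before

Derivation:
Initial: VV[0]=[0, 0, 0]
Initial: VV[1]=[0, 0, 0]
Initial: VV[2]=[0, 0, 0]
Event 1: LOCAL 1: VV[1][1]++ -> VV[1]=[0, 1, 0]
Event 2: LOCAL 2: VV[2][2]++ -> VV[2]=[0, 0, 1]
Event 3: LOCAL 1: VV[1][1]++ -> VV[1]=[0, 2, 0]
Event 4: SEND 2->0: VV[2][2]++ -> VV[2]=[0, 0, 2], msg_vec=[0, 0, 2]; VV[0]=max(VV[0],msg_vec) then VV[0][0]++ -> VV[0]=[1, 0, 2]
Event 5: LOCAL 1: VV[1][1]++ -> VV[1]=[0, 3, 0]
Event 1 stamp: [0, 1, 0]
Event 5 stamp: [0, 3, 0]
[0, 1, 0] <= [0, 3, 0]? True
[0, 3, 0] <= [0, 1, 0]? False
Relation: before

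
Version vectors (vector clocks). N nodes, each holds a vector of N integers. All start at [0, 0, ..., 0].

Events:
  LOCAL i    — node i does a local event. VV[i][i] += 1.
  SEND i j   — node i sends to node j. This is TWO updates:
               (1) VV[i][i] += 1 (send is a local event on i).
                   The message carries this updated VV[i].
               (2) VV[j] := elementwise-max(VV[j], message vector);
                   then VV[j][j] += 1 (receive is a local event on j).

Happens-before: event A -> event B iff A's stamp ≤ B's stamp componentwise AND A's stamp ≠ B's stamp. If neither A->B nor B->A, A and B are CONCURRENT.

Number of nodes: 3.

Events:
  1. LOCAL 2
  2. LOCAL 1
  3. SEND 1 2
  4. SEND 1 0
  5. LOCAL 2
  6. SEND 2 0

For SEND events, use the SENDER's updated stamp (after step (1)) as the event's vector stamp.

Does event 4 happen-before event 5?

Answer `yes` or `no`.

Answer: no

Derivation:
Initial: VV[0]=[0, 0, 0]
Initial: VV[1]=[0, 0, 0]
Initial: VV[2]=[0, 0, 0]
Event 1: LOCAL 2: VV[2][2]++ -> VV[2]=[0, 0, 1]
Event 2: LOCAL 1: VV[1][1]++ -> VV[1]=[0, 1, 0]
Event 3: SEND 1->2: VV[1][1]++ -> VV[1]=[0, 2, 0], msg_vec=[0, 2, 0]; VV[2]=max(VV[2],msg_vec) then VV[2][2]++ -> VV[2]=[0, 2, 2]
Event 4: SEND 1->0: VV[1][1]++ -> VV[1]=[0, 3, 0], msg_vec=[0, 3, 0]; VV[0]=max(VV[0],msg_vec) then VV[0][0]++ -> VV[0]=[1, 3, 0]
Event 5: LOCAL 2: VV[2][2]++ -> VV[2]=[0, 2, 3]
Event 6: SEND 2->0: VV[2][2]++ -> VV[2]=[0, 2, 4], msg_vec=[0, 2, 4]; VV[0]=max(VV[0],msg_vec) then VV[0][0]++ -> VV[0]=[2, 3, 4]
Event 4 stamp: [0, 3, 0]
Event 5 stamp: [0, 2, 3]
[0, 3, 0] <= [0, 2, 3]? False. Equal? False. Happens-before: False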